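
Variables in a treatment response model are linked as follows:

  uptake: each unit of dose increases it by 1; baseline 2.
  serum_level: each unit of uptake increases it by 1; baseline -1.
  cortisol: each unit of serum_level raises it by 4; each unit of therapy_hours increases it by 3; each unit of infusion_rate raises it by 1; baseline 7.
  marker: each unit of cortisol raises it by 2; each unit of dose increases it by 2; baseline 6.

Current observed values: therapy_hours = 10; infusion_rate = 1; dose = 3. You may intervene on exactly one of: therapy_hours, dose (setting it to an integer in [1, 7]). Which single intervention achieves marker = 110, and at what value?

Intervening on therapy_hours: marker = 6*therapy_hours + 60. Reaching 110 requires therapy_hours = 25/3, not an integer.
Intervening on dose: with other inputs at their observed values, marker = 10*dose + 90. Solving for 110 gives dose = 2, within [1, 7].

set dose = 2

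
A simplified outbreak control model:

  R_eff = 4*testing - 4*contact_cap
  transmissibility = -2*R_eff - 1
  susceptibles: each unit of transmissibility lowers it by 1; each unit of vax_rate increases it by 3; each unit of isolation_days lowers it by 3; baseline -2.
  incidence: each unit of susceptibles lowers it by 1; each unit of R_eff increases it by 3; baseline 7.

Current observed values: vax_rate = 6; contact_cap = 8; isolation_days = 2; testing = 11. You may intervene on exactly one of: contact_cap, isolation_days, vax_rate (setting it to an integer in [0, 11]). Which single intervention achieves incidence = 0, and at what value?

Intervening on contact_cap: with other inputs at their observed values, incidence = -4*contact_cap + 40. Solving for 0 gives contact_cap = 10, within [0, 11].
Intervening on isolation_days: incidence = 3*isolation_days + 2. Reaching 0 requires isolation_days = -2/3, not an integer.
Intervening on vax_rate: incidence = -3*vax_rate + 26. Reaching 0 requires vax_rate = 26/3, not an integer.

set contact_cap = 10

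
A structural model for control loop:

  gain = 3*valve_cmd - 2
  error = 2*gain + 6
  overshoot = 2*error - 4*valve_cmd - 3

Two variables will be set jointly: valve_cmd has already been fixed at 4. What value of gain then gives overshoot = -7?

With valve_cmd held at 4:
Intervening on gain fixes its value directly, overriding its dependence on valve_cmd.
Substituting into the overshoot equation gives overshoot = 4*gain - 7.
Solve 4*gain - 7 = -7: gain = (-7 + 7) / 4 = 0.

gain = 0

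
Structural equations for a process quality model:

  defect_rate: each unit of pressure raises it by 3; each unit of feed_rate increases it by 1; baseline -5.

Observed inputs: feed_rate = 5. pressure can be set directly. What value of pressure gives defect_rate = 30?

Substituting into the defect_rate equation gives defect_rate = 3*pressure.
Solve 3*pressure = 30: pressure = 30 / 3 = 10.

pressure = 10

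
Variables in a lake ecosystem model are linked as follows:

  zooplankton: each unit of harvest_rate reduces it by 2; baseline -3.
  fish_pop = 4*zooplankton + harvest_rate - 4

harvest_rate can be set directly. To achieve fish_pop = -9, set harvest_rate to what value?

Substituting into the fish_pop equation gives fish_pop = -7*harvest_rate - 16.
Solve -7*harvest_rate - 16 = -9: harvest_rate = (-9 + 16) / -7 = -1.

harvest_rate = -1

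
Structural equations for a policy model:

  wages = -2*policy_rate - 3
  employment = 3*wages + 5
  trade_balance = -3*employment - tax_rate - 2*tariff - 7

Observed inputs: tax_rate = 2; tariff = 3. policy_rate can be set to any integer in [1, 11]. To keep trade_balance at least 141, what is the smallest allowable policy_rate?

Substituting into the employment equation gives employment = -6*policy_rate - 4.
trade_balance becomes 18*policy_rate - 3.
Require 18*policy_rate - 3 ≥ 141, so policy_rate ≥ 8.
The smallest integer in [1, 11] satisfying this is 8.

policy_rate = 8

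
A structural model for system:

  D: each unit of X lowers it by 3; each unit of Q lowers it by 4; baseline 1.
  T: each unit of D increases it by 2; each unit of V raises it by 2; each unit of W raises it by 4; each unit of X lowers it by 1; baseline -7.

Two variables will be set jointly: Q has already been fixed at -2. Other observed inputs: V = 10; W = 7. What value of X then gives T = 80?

With Q held at -2:
Substituting into the D equation gives D = -3*X + 9.
Substituting into the T equation gives T = -7*X + 59.
Solve -7*X + 59 = 80: X = (80 - 59) / -7 = -3.

X = -3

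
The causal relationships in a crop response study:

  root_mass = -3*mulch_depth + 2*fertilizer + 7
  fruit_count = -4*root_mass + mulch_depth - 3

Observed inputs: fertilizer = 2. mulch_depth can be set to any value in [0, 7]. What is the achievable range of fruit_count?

Substituting into the root_mass equation gives root_mass = -3*mulch_depth + 11.
This gives fruit_count = 13*mulch_depth - 47.
Linear in mulch_depth, so extremes are at the endpoints: mulch_depth = 0 gives fruit_count = -47; mulch_depth = 7 gives fruit_count = 44.

-47 to 44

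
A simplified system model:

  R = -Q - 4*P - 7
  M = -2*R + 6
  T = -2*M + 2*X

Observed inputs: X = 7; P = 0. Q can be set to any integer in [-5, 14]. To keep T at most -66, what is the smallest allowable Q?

Q = 10

Substituting into the R equation gives R = -Q - 7.
So M = 2*Q + 20.
Substituting into the T equation gives T = -4*Q - 26.
Require -4*Q - 26 ≤ -66, so Q ≥ 10.
The smallest integer in [-5, 14] satisfying this is 10.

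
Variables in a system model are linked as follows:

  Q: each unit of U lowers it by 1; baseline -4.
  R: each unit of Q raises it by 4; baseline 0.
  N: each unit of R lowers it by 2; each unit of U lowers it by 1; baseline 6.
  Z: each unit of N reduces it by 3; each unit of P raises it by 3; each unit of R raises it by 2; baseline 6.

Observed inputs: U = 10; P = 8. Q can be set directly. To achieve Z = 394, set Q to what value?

Q = 11

Intervening on Q fixes its value directly, overriding its dependence on U.
Substituting into the N equation gives N = -8*Q - 4.
Substituting into the Z equation gives Z = 32*Q + 42.
Solve 32*Q + 42 = 394: Q = (394 - 42) / 32 = 11.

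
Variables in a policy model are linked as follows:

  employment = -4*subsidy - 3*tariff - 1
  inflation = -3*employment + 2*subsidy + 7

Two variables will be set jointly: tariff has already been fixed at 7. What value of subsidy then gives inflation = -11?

With tariff held at 7:
Substituting into the employment equation gives employment = -4*subsidy - 22.
Substituting into the inflation equation gives inflation = 14*subsidy + 73.
Solve 14*subsidy + 73 = -11: subsidy = (-11 - 73) / 14 = -6.

subsidy = -6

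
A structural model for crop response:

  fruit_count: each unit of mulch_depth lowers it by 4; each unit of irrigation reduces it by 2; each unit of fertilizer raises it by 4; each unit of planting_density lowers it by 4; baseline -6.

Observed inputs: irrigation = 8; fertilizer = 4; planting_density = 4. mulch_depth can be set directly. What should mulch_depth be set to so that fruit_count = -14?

Substituting into the fruit_count equation gives fruit_count = -4*mulch_depth - 22.
Solve -4*mulch_depth - 22 = -14: mulch_depth = (-14 + 22) / -4 = -2.

mulch_depth = -2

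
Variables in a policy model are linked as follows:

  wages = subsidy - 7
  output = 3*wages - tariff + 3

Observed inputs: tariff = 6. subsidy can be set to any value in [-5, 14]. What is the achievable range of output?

Substituting into the output equation gives output = 3*subsidy - 24.
Linear in subsidy, so extremes are at the endpoints: subsidy = -5 gives output = -39; subsidy = 14 gives output = 18.

-39 to 18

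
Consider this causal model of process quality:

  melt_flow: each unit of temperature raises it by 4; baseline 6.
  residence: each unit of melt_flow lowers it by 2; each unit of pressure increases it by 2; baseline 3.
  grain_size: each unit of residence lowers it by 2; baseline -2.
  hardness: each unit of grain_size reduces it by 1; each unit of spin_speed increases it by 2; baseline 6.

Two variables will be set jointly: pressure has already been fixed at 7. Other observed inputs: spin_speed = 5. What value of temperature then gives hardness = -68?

temperature = 6

With pressure held at 7:
Substituting into the residence equation gives residence = -8*temperature + 5.
Substituting into the grain_size equation gives grain_size = 16*temperature - 12.
Substituting into the hardness equation gives hardness = -16*temperature + 28.
Solve -16*temperature + 28 = -68: temperature = (-68 - 28) / -16 = 6.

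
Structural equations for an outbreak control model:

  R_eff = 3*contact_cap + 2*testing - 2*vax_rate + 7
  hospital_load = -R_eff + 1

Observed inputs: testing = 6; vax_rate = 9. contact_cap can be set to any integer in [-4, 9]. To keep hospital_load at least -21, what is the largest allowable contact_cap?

contact_cap = 7

Substituting into the R_eff equation gives R_eff = 3*contact_cap + 1.
Substituting into the hospital_load equation gives hospital_load = -3*contact_cap.
Require -3*contact_cap ≥ -21, so contact_cap ≤ 7.
The largest integer in [-4, 9] satisfying this is 7.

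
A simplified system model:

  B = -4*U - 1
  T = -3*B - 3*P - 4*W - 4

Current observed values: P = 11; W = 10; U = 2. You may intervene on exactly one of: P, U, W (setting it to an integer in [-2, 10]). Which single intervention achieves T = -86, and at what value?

set U = -1

Intervening on P: T = -3*P - 17. Reaching -86 requires P = 23, outside [-2, 10].
Intervening on U: with other inputs at their observed values, T = 12*U - 74. Solving for -86 gives U = -1, within [-2, 10].
Intervening on W: T = -4*W - 10. Reaching -86 requires W = 19, outside [-2, 10].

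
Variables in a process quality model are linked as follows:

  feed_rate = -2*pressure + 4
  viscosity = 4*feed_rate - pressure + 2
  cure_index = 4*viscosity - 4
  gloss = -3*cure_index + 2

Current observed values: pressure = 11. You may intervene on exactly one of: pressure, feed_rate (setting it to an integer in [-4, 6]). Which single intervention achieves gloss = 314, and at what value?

set feed_rate = -4

Intervening on pressure: gloss = 108*pressure - 202. Reaching 314 requires pressure = 43/9, not an integer.
Intervening on feed_rate: with other inputs at their observed values, gloss = -48*feed_rate + 122. Solving for 314 gives feed_rate = -4, within [-4, 6].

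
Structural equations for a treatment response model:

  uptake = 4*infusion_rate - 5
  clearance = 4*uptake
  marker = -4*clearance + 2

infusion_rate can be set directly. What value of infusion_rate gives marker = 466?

infusion_rate = -6

Substituting into the clearance equation gives clearance = 16*infusion_rate - 20.
Substituting into the marker equation gives marker = -64*infusion_rate + 82.
Solve -64*infusion_rate + 82 = 466: infusion_rate = (466 - 82) / -64 = -6.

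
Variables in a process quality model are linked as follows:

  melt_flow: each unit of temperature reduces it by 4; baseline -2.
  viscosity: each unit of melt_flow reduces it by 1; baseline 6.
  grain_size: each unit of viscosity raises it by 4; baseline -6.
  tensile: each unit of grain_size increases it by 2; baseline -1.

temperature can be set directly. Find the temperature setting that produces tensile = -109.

temperature = -5

Substituting into the viscosity equation gives viscosity = 4*temperature + 8.
Substituting into the grain_size equation gives grain_size = 16*temperature + 26.
This gives tensile = 32*temperature + 51.
Solve 32*temperature + 51 = -109: temperature = (-109 - 51) / 32 = -5.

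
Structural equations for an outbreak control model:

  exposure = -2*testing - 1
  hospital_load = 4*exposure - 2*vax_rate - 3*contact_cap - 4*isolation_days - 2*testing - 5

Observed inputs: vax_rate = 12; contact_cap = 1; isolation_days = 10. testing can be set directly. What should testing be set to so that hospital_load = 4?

Substituting into the hospital_load equation gives hospital_load = -10*testing - 76.
Solve -10*testing - 76 = 4: testing = (4 + 76) / -10 = -8.

testing = -8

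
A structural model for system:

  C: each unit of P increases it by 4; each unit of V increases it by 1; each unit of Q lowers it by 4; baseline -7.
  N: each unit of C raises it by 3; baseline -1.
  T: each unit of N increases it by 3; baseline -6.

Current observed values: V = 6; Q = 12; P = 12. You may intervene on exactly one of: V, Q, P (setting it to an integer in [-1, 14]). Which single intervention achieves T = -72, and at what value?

Intervening on V: with other inputs at their observed values, T = 9*V - 72. Solving for -72 gives V = 0, within [-1, 14].
Intervening on Q: T = -36*Q + 414. Reaching -72 requires Q = 27/2, not an integer.
Intervening on P: T = 36*P - 450. Reaching -72 requires P = 21/2, not an integer.

set V = 0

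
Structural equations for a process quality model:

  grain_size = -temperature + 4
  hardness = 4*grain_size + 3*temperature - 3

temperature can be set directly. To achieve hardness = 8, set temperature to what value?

temperature = 5

Substituting into the hardness equation gives hardness = -temperature + 13.
Solve -temperature + 13 = 8: temperature = (8 - 13) / -1 = 5.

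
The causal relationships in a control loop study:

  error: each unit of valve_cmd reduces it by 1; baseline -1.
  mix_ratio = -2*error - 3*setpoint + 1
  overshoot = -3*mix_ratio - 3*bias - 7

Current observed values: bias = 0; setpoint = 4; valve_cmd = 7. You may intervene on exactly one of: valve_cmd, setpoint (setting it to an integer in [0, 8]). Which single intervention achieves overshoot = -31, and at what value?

set setpoint = 3

Intervening on valve_cmd: overshoot = -6*valve_cmd + 20. Reaching -31 requires valve_cmd = 17/2, not an integer.
Intervening on setpoint: with other inputs at their observed values, overshoot = 9*setpoint - 58. Solving for -31 gives setpoint = 3, within [0, 8].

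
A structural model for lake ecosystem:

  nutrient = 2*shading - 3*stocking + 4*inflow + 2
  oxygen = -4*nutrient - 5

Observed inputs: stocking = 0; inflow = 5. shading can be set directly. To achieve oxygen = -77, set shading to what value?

shading = -2

Substituting into the nutrient equation gives nutrient = 2*shading + 22.
Substituting into the oxygen equation gives oxygen = -8*shading - 93.
Solve -8*shading - 93 = -77: shading = (-77 + 93) / -8 = -2.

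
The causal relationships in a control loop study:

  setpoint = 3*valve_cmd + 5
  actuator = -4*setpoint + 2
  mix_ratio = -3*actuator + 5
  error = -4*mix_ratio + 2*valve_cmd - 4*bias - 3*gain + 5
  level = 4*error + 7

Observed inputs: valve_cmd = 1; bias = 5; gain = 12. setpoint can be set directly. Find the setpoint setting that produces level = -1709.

Intervening on setpoint fixes its value directly, overriding its dependence on valve_cmd.
Substituting into the mix_ratio equation gives mix_ratio = 12*setpoint - 1.
Substituting into the error equation gives error = -48*setpoint - 45.
Substituting into the level equation gives level = -192*setpoint - 173.
Solve -192*setpoint - 173 = -1709: setpoint = (-1709 + 173) / -192 = 8.

setpoint = 8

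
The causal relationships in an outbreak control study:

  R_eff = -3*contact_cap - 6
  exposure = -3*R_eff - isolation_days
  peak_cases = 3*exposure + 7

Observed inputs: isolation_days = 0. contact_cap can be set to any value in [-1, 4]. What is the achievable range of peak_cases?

Substituting into the exposure equation gives exposure = 9*contact_cap + 18.
This gives peak_cases = 27*contact_cap + 61.
Linear in contact_cap, so extremes are at the endpoints: contact_cap = -1 gives peak_cases = 34; contact_cap = 4 gives peak_cases = 169.

34 to 169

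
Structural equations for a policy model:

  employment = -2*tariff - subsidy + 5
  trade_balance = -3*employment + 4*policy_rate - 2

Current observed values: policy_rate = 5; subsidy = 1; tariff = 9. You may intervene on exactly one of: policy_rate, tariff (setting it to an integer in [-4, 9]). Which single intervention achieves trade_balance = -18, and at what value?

set tariff = -4

Intervening on policy_rate: trade_balance = 4*policy_rate + 40. Reaching -18 requires policy_rate = -29/2, not an integer.
Intervening on tariff: with other inputs at their observed values, trade_balance = 6*tariff + 6. Solving for -18 gives tariff = -4, within [-4, 9].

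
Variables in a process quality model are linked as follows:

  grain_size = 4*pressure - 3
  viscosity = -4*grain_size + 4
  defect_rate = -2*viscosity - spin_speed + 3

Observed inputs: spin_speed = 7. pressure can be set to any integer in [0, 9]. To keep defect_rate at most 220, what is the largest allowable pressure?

pressure = 8

Substituting into the viscosity equation gives viscosity = -16*pressure + 16.
Substituting into the defect_rate equation gives defect_rate = 32*pressure - 36.
Require 32*pressure - 36 ≤ 220, so pressure ≤ 8.
The largest integer in [0, 9] satisfying this is 8.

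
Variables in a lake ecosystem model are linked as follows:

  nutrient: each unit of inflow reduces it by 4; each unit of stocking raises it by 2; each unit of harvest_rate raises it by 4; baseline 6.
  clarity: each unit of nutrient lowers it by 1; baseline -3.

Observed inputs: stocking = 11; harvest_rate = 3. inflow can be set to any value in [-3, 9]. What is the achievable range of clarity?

-55 to -7

Substituting into the nutrient equation gives nutrient = -4*inflow + 40.
Substituting into the clarity equation gives clarity = 4*inflow - 43.
Linear in inflow, so extremes are at the endpoints: inflow = -3 gives clarity = -55; inflow = 9 gives clarity = -7.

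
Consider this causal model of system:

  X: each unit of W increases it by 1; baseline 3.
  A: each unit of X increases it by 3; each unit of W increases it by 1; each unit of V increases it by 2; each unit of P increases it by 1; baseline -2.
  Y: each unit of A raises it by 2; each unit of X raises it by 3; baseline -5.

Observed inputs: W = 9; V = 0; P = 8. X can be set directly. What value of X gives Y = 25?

Intervening on X fixes its value directly, overriding its dependence on W.
Substituting into the A equation gives A = 3*X + 15.
Y becomes 9*X + 25.
Solve 9*X + 25 = 25: X = (25 - 25) / 9 = 0.

X = 0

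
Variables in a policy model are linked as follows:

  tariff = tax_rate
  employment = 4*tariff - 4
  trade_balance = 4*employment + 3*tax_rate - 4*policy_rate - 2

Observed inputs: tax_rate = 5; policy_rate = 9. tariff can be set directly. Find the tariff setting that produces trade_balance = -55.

tariff = -1

Intervening on tariff fixes its value directly, overriding its dependence on tax_rate.
Substituting into the trade_balance equation gives trade_balance = 16*tariff - 39.
Solve 16*tariff - 39 = -55: tariff = (-55 + 39) / 16 = -1.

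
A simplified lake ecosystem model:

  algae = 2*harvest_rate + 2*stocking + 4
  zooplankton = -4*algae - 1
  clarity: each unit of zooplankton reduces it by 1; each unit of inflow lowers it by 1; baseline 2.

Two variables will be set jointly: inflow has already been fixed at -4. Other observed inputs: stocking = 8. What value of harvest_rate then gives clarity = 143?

With inflow held at -4:
Substituting into the algae equation gives algae = 2*harvest_rate + 20.
This gives zooplankton = -8*harvest_rate - 81.
This gives clarity = 8*harvest_rate + 87.
Solve 8*harvest_rate + 87 = 143: harvest_rate = (143 - 87) / 8 = 7.

harvest_rate = 7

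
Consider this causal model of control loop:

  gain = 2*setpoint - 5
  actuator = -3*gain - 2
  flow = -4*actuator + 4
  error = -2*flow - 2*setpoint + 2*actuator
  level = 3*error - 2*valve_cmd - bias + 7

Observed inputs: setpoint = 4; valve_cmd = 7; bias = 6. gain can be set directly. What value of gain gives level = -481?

Intervening on gain fixes its value directly, overriding its dependence on setpoint.
Substituting into the flow equation gives flow = 12*gain + 12.
Substituting into the error equation gives error = -30*gain - 36.
So level = -90*gain - 121.
Solve -90*gain - 121 = -481: gain = (-481 + 121) / -90 = 4.

gain = 4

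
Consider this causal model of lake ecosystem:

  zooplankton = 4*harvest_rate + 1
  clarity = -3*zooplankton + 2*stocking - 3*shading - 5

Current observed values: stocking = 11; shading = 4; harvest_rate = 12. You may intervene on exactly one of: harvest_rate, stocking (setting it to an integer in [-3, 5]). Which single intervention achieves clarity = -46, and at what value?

set harvest_rate = 4

Intervening on harvest_rate: with other inputs at their observed values, clarity = -12*harvest_rate + 2. Solving for -46 gives harvest_rate = 4, within [-3, 5].
Intervening on stocking: clarity = 2*stocking - 164. Reaching -46 requires stocking = 59, outside [-3, 5].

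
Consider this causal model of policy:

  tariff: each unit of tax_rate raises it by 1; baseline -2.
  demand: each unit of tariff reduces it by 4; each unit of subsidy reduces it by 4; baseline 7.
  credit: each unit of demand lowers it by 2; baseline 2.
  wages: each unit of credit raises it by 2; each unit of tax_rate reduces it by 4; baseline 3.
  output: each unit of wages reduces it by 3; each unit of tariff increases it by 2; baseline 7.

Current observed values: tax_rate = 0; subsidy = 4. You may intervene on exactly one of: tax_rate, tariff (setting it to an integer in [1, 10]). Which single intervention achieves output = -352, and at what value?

Intervening on tax_rate: output = -34*tax_rate - 30. Reaching -352 requires tax_rate = 161/17, not an integer.
Intervening on tariff: with other inputs at their observed values, output = -46*tariff - 122. Solving for -352 gives tariff = 5, within [1, 10].

set tariff = 5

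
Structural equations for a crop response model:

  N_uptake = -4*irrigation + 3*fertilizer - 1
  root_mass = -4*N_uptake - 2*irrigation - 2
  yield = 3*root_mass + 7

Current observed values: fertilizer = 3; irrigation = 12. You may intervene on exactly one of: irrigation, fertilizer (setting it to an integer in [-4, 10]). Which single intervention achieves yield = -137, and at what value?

set irrigation = -1

Intervening on irrigation: with other inputs at their observed values, yield = 42*irrigation - 95. Solving for -137 gives irrigation = -1, within [-4, 10].
Intervening on fertilizer: yield = -36*fertilizer + 517. Reaching -137 requires fertilizer = 109/6, not an integer.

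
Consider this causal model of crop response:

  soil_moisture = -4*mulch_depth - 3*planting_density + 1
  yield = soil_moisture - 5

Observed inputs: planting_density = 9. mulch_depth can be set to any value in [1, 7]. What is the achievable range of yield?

Substituting into the soil_moisture equation gives soil_moisture = -4*mulch_depth - 26.
Substituting into the yield equation gives yield = -4*mulch_depth - 31.
Linear in mulch_depth, so extremes are at the endpoints: mulch_depth = 1 gives yield = -35; mulch_depth = 7 gives yield = -59.

-59 to -35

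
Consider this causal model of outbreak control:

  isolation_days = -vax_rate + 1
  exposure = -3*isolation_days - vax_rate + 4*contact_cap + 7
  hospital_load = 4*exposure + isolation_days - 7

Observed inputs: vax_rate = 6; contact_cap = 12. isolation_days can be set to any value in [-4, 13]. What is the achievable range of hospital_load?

Intervening on isolation_days fixes its value directly, overriding its dependence on vax_rate.
Substituting into the exposure equation gives exposure = -3*isolation_days + 49.
hospital_load becomes -11*isolation_days + 189.
Linear in isolation_days, so extremes are at the endpoints: isolation_days = -4 gives hospital_load = 233; isolation_days = 13 gives hospital_load = 46.

46 to 233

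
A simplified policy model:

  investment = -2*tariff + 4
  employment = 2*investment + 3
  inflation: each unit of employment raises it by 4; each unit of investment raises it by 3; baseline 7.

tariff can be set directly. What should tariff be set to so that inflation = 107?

Substituting into the employment equation gives employment = -4*tariff + 11.
Substituting into the inflation equation gives inflation = -22*tariff + 63.
Solve -22*tariff + 63 = 107: tariff = (107 - 63) / -22 = -2.

tariff = -2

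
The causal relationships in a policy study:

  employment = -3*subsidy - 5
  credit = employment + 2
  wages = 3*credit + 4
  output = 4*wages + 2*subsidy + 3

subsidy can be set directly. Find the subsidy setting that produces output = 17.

subsidy = -1

Substituting into the credit equation gives credit = -3*subsidy - 3.
Substituting into the wages equation gives wages = -9*subsidy - 5.
So output = -34*subsidy - 17.
Solve -34*subsidy - 17 = 17: subsidy = (17 + 17) / -34 = -1.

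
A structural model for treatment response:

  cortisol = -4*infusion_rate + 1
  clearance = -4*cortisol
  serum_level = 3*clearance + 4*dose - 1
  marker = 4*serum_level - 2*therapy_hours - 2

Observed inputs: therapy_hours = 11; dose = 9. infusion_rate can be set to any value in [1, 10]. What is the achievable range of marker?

260 to 1988

Substituting into the clearance equation gives clearance = 16*infusion_rate - 4.
serum_level becomes 48*infusion_rate + 23.
So marker = 192*infusion_rate + 68.
Linear in infusion_rate, so extremes are at the endpoints: infusion_rate = 1 gives marker = 260; infusion_rate = 10 gives marker = 1988.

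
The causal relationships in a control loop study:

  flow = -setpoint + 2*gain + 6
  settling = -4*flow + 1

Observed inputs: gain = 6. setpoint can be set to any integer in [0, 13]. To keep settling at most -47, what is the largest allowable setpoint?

Substituting into the flow equation gives flow = -setpoint + 18.
Substituting into the settling equation gives settling = 4*setpoint - 71.
Require 4*setpoint - 71 ≤ -47, so setpoint ≤ 6.
The largest integer in [0, 13] satisfying this is 6.

setpoint = 6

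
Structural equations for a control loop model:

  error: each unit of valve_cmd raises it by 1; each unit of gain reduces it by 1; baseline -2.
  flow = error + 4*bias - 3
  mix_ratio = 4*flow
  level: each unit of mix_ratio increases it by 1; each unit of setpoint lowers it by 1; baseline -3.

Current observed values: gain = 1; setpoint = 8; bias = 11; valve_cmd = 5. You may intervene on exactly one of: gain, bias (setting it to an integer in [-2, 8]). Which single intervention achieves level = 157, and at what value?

set gain = 2

Intervening on gain: with other inputs at their observed values, level = -4*gain + 165. Solving for 157 gives gain = 2, within [-2, 8].
Intervening on bias: level = 16*bias - 15. Reaching 157 requires bias = 43/4, not an integer.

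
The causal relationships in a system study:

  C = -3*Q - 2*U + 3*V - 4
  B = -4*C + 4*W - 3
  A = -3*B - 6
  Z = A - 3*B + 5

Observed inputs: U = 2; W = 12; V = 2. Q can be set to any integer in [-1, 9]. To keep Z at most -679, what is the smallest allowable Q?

Q = 5

Substituting into the C equation gives C = -3*Q - 2.
Substituting into the B equation gives B = 12*Q + 53.
Substituting into the A equation gives A = -36*Q - 165.
Substituting into the Z equation gives Z = -72*Q - 319.
Require -72*Q - 319 ≤ -679, so Q ≥ 5.
The smallest integer in [-1, 9] satisfying this is 5.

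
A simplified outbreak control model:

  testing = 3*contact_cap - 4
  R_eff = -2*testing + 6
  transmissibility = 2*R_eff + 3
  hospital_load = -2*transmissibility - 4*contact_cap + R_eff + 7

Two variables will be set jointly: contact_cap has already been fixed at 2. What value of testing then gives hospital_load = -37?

With contact_cap held at 2:
Intervening on testing fixes its value directly, overriding its dependence on contact_cap.
Substituting into the transmissibility equation gives transmissibility = -4*testing + 15.
This gives hospital_load = 6*testing - 25.
Solve 6*testing - 25 = -37: testing = (-37 + 25) / 6 = -2.

testing = -2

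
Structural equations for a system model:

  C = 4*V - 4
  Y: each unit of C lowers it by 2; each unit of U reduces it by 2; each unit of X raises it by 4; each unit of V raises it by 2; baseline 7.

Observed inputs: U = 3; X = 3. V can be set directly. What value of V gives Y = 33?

Substituting into the Y equation gives Y = -6*V + 21.
Solve -6*V + 21 = 33: V = (33 - 21) / -6 = -2.

V = -2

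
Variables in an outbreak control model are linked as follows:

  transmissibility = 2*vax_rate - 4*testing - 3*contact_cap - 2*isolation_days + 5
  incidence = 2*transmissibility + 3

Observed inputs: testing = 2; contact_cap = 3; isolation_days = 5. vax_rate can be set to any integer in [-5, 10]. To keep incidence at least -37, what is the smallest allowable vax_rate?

vax_rate = 1

Substituting into the transmissibility equation gives transmissibility = 2*vax_rate - 22.
This gives incidence = 4*vax_rate - 41.
Require 4*vax_rate - 41 ≥ -37, so vax_rate ≥ 1.
The smallest integer in [-5, 10] satisfying this is 1.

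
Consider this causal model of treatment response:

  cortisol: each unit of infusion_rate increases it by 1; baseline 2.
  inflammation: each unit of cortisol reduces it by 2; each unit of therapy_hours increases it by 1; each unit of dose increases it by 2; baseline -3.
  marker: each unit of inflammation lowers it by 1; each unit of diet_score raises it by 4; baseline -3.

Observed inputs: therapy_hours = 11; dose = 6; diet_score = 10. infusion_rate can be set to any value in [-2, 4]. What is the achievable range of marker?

Substituting into the inflammation equation gives inflammation = -2*infusion_rate + 16.
Substituting into the marker equation gives marker = 2*infusion_rate + 21.
Linear in infusion_rate, so extremes are at the endpoints: infusion_rate = -2 gives marker = 17; infusion_rate = 4 gives marker = 29.

17 to 29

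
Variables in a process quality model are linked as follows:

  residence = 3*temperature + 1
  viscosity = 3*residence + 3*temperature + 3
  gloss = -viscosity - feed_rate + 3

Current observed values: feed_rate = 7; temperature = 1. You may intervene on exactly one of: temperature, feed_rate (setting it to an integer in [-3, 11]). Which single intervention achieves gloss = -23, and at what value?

Intervening on temperature: gloss = -12*temperature - 10. Reaching -23 requires temperature = 13/12, not an integer.
Intervening on feed_rate: with other inputs at their observed values, gloss = -feed_rate - 15. Solving for -23 gives feed_rate = 8, within [-3, 11].

set feed_rate = 8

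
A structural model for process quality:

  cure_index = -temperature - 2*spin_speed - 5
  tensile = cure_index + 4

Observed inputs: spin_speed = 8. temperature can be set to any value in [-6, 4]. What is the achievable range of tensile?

Substituting into the cure_index equation gives cure_index = -temperature - 21.
So tensile = -temperature - 17.
Linear in temperature, so extremes are at the endpoints: temperature = -6 gives tensile = -11; temperature = 4 gives tensile = -21.

-21 to -11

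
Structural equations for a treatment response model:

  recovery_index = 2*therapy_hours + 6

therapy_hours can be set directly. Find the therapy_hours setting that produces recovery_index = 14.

Solve 2*therapy_hours + 6 = 14: therapy_hours = (14 - 6) / 2 = 4.

therapy_hours = 4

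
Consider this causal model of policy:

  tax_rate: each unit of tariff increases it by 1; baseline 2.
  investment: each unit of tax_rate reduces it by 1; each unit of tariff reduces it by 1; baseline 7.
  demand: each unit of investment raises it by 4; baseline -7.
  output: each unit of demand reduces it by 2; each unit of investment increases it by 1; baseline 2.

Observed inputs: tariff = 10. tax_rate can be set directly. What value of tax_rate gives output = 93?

tax_rate = 8

Intervening on tax_rate fixes its value directly, overriding its dependence on tariff.
Substituting into the investment equation gives investment = -tax_rate - 3.
demand becomes -4*tax_rate - 19.
This gives output = 7*tax_rate + 37.
Solve 7*tax_rate + 37 = 93: tax_rate = (93 - 37) / 7 = 8.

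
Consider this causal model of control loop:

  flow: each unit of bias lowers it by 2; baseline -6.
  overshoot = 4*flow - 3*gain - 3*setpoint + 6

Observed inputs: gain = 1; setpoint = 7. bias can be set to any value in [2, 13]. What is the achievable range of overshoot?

-146 to -58

Substituting into the overshoot equation gives overshoot = -8*bias - 42.
Linear in bias, so extremes are at the endpoints: bias = 2 gives overshoot = -58; bias = 13 gives overshoot = -146.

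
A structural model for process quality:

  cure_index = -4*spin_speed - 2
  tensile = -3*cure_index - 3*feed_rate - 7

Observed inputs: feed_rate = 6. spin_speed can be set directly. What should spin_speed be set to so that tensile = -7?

Substituting into the tensile equation gives tensile = 12*spin_speed - 19.
Solve 12*spin_speed - 19 = -7: spin_speed = (-7 + 19) / 12 = 1.

spin_speed = 1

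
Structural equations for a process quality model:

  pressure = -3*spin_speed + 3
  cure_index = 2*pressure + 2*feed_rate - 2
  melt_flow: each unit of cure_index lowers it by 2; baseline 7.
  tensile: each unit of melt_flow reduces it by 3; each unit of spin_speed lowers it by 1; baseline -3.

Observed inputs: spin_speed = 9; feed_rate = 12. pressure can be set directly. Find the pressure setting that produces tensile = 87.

Intervening on pressure fixes its value directly, overriding its dependence on spin_speed.
Substituting into the cure_index equation gives cure_index = 2*pressure + 22.
Substituting into the melt_flow equation gives melt_flow = -4*pressure - 37.
Substituting into the tensile equation gives tensile = 12*pressure + 99.
Solve 12*pressure + 99 = 87: pressure = (87 - 99) / 12 = -1.

pressure = -1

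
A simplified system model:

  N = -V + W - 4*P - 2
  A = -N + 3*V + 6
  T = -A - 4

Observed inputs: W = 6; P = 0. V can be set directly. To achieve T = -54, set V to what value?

Substituting into the N equation gives N = -V + 4.
Substituting into the A equation gives A = 4*V + 2.
Substituting into the T equation gives T = -4*V - 6.
Solve -4*V - 6 = -54: V = (-54 + 6) / -4 = 12.

V = 12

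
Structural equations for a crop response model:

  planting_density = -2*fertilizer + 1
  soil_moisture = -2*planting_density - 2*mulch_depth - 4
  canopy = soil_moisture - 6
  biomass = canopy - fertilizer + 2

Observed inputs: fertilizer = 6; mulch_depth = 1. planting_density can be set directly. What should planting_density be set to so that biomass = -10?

Intervening on planting_density fixes its value directly, overriding its dependence on fertilizer.
Substituting into the soil_moisture equation gives soil_moisture = -2*planting_density - 6.
canopy becomes -2*planting_density - 12.
This gives biomass = -2*planting_density - 16.
Solve -2*planting_density - 16 = -10: planting_density = (-10 + 16) / -2 = -3.

planting_density = -3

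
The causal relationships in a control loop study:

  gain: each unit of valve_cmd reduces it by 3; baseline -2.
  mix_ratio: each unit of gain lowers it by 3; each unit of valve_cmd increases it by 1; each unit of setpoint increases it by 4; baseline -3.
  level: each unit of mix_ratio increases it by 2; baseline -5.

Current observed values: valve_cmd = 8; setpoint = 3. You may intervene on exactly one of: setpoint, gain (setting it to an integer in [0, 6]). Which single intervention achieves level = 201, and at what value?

set setpoint = 5

Intervening on setpoint: with other inputs at their observed values, level = 8*setpoint + 161. Solving for 201 gives setpoint = 5, within [0, 6].
Intervening on gain: level = -6*gain + 29. Reaching 201 requires gain = -86/3, not an integer.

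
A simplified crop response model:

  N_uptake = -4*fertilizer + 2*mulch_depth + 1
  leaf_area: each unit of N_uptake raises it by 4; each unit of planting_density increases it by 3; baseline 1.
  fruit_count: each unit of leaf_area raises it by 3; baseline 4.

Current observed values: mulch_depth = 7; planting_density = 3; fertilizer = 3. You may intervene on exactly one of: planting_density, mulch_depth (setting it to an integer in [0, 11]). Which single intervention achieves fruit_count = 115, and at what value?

Intervening on planting_density: with other inputs at their observed values, fruit_count = 9*planting_density + 43. Solving for 115 gives planting_density = 8, within [0, 11].
Intervening on mulch_depth: fruit_count = 24*mulch_depth - 98. Reaching 115 requires mulch_depth = 71/8, not an integer.

set planting_density = 8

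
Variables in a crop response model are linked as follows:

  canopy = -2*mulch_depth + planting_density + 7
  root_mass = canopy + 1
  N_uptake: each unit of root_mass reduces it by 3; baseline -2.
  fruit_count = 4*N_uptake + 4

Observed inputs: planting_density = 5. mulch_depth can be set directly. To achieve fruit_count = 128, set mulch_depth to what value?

Substituting into the canopy equation gives canopy = -2*mulch_depth + 12.
So root_mass = -2*mulch_depth + 13.
Substituting into the N_uptake equation gives N_uptake = 6*mulch_depth - 41.
Substituting into the fruit_count equation gives fruit_count = 24*mulch_depth - 160.
Solve 24*mulch_depth - 160 = 128: mulch_depth = (128 + 160) / 24 = 12.

mulch_depth = 12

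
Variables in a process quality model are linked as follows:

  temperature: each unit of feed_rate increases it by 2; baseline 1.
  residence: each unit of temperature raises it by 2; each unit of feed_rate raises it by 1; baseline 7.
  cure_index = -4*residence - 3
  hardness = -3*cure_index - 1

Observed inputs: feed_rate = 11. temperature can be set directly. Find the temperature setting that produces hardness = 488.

temperature = 11

Intervening on temperature fixes its value directly, overriding its dependence on feed_rate.
Substituting into the residence equation gives residence = 2*temperature + 18.
cure_index becomes -8*temperature - 75.
So hardness = 24*temperature + 224.
Solve 24*temperature + 224 = 488: temperature = (488 - 224) / 24 = 11.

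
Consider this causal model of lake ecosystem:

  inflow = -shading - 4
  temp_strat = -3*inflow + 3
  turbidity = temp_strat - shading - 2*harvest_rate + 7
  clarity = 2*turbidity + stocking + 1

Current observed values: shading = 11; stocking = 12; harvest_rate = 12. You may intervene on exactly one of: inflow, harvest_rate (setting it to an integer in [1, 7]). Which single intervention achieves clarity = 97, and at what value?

set harvest_rate = 1

Intervening on inflow: clarity = -6*inflow - 37. Reaching 97 requires inflow = -67/3, not an integer.
Intervening on harvest_rate: with other inputs at their observed values, clarity = -4*harvest_rate + 101. Solving for 97 gives harvest_rate = 1, within [1, 7].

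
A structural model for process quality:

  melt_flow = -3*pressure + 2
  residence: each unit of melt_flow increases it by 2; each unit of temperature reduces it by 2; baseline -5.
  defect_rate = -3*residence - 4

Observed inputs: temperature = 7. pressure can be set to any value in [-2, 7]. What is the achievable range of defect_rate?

5 to 167

Substituting into the residence equation gives residence = -6*pressure - 15.
Substituting into the defect_rate equation gives defect_rate = 18*pressure + 41.
Linear in pressure, so extremes are at the endpoints: pressure = -2 gives defect_rate = 5; pressure = 7 gives defect_rate = 167.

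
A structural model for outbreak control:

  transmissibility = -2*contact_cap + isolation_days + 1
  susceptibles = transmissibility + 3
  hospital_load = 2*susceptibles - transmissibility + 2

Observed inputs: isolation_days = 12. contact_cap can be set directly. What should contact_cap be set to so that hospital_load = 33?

Substituting into the transmissibility equation gives transmissibility = -2*contact_cap + 13.
So susceptibles = -2*contact_cap + 16.
Substituting into the hospital_load equation gives hospital_load = -2*contact_cap + 21.
Solve -2*contact_cap + 21 = 33: contact_cap = (33 - 21) / -2 = -6.

contact_cap = -6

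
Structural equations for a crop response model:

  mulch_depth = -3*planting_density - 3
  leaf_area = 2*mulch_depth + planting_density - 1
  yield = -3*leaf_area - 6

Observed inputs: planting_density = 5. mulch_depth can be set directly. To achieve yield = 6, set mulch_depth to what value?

Intervening on mulch_depth fixes its value directly, overriding its dependence on planting_density.
Substituting into the leaf_area equation gives leaf_area = 2*mulch_depth + 4.
Substituting into the yield equation gives yield = -6*mulch_depth - 18.
Solve -6*mulch_depth - 18 = 6: mulch_depth = (6 + 18) / -6 = -4.

mulch_depth = -4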